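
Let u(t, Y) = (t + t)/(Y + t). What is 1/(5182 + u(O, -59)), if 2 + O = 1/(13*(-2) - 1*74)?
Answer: 6101/31615784 ≈ 0.00019297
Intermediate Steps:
O = -201/100 (O = -2 + 1/(13*(-2) - 1*74) = -2 + 1/(-26 - 74) = -2 + 1/(-100) = -2 - 1/100 = -201/100 ≈ -2.0100)
u(t, Y) = 2*t/(Y + t) (u(t, Y) = (2*t)/(Y + t) = 2*t/(Y + t))
1/(5182 + u(O, -59)) = 1/(5182 + 2*(-201/100)/(-59 - 201/100)) = 1/(5182 + 2*(-201/100)/(-6101/100)) = 1/(5182 + 2*(-201/100)*(-100/6101)) = 1/(5182 + 402/6101) = 1/(31615784/6101) = 6101/31615784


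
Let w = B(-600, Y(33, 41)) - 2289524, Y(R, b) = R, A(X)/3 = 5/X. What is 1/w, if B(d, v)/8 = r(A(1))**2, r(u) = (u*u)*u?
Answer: 1/88835476 ≈ 1.1257e-8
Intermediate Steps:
A(X) = 15/X (A(X) = 3*(5/X) = 15/X)
r(u) = u**3 (r(u) = u**2*u = u**3)
B(d, v) = 91125000 (B(d, v) = 8*((15/1)**3)**2 = 8*((15*1)**3)**2 = 8*(15**3)**2 = 8*3375**2 = 8*11390625 = 91125000)
w = 88835476 (w = 91125000 - 2289524 = 88835476)
1/w = 1/88835476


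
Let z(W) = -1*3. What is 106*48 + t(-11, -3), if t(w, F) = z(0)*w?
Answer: 5121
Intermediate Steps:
z(W) = -3
t(w, F) = -3*w
106*48 + t(-11, -3) = 106*48 - 3*(-11) = 5088 + 33 = 5121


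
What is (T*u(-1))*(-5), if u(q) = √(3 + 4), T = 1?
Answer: -5*√7 ≈ -13.229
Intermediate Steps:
u(q) = √7
(T*u(-1))*(-5) = (1*√7)*(-5) = √7*(-5) = -5*√7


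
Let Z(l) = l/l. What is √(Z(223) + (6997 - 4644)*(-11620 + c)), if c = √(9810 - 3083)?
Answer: √(-27341859 + 72943*√7) ≈ 5210.5*I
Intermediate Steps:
c = 31*√7 (c = √6727 = 31*√7 ≈ 82.018)
Z(l) = 1
√(Z(223) + (6997 - 4644)*(-11620 + c)) = √(1 + (6997 - 4644)*(-11620 + 31*√7)) = √(1 + 2353*(-11620 + 31*√7)) = √(1 + (-27341860 + 72943*√7)) = √(-27341859 + 72943*√7)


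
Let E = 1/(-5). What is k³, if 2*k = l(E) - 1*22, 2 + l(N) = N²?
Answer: -214921799/125000 ≈ -1719.4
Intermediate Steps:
E = -⅕ ≈ -0.20000
l(N) = -2 + N²
k = -599/50 (k = ((-2 + (-⅕)²) - 1*22)/2 = ((-2 + 1/25) - 22)/2 = (-49/25 - 22)/2 = (½)*(-599/25) = -599/50 ≈ -11.980)
k³ = (-599/50)³ = -214921799/125000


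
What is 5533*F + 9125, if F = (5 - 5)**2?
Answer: 9125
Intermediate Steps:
F = 0 (F = 0**2 = 0)
5533*F + 9125 = 5533*0 + 9125 = 0 + 9125 = 9125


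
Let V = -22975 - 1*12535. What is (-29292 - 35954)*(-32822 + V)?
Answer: 4458389672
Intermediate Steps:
V = -35510 (V = -22975 - 12535 = -35510)
(-29292 - 35954)*(-32822 + V) = (-29292 - 35954)*(-32822 - 35510) = -65246*(-68332) = 4458389672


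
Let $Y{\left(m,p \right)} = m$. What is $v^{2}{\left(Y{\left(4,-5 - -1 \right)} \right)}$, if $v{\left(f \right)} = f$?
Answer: $16$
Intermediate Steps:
$v^{2}{\left(Y{\left(4,-5 - -1 \right)} \right)} = 4^{2} = 16$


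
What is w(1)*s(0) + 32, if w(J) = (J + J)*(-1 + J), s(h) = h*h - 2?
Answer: 32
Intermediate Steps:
s(h) = -2 + h**2 (s(h) = h**2 - 2 = -2 + h**2)
w(J) = 2*J*(-1 + J) (w(J) = (2*J)*(-1 + J) = 2*J*(-1 + J))
w(1)*s(0) + 32 = (2*1*(-1 + 1))*(-2 + 0**2) + 32 = (2*1*0)*(-2 + 0) + 32 = 0*(-2) + 32 = 0 + 32 = 32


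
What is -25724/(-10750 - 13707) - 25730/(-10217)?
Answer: 892100718/249877169 ≈ 3.5702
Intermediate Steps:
-25724/(-10750 - 13707) - 25730/(-10217) = -25724/(-24457) - 25730*(-1/10217) = -25724*(-1/24457) + 25730/10217 = 25724/24457 + 25730/10217 = 892100718/249877169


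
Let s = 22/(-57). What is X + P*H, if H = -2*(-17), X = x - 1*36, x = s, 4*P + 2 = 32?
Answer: 12461/57 ≈ 218.61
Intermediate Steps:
P = 15/2 (P = -½ + (¼)*32 = -½ + 8 = 15/2 ≈ 7.5000)
s = -22/57 (s = 22*(-1/57) = -22/57 ≈ -0.38596)
x = -22/57 ≈ -0.38596
X = -2074/57 (X = -22/57 - 1*36 = -22/57 - 36 = -2074/57 ≈ -36.386)
H = 34
X + P*H = -2074/57 + (15/2)*34 = -2074/57 + 255 = 12461/57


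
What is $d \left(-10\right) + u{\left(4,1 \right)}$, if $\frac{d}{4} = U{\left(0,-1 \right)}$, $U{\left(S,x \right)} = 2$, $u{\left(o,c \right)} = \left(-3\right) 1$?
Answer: $-83$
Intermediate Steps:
$u{\left(o,c \right)} = -3$
$d = 8$ ($d = 4 \cdot 2 = 8$)
$d \left(-10\right) + u{\left(4,1 \right)} = 8 \left(-10\right) - 3 = -80 - 3 = -83$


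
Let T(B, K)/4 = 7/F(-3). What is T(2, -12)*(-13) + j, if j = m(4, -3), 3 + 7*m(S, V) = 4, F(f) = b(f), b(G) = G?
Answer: 2551/21 ≈ 121.48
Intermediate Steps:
F(f) = f
m(S, V) = ⅐ (m(S, V) = -3/7 + (⅐)*4 = -3/7 + 4/7 = ⅐)
j = ⅐ ≈ 0.14286
T(B, K) = -28/3 (T(B, K) = 4*(7/(-3)) = 4*(7*(-⅓)) = 4*(-7/3) = -28/3)
T(2, -12)*(-13) + j = -28/3*(-13) + ⅐ = 364/3 + ⅐ = 2551/21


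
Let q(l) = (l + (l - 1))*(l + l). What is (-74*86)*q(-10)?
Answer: -2672880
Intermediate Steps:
q(l) = 2*l*(-1 + 2*l) (q(l) = (l + (-1 + l))*(2*l) = (-1 + 2*l)*(2*l) = 2*l*(-1 + 2*l))
(-74*86)*q(-10) = (-74*86)*(2*(-10)*(-1 + 2*(-10))) = -12728*(-10)*(-1 - 20) = -12728*(-10)*(-21) = -6364*420 = -2672880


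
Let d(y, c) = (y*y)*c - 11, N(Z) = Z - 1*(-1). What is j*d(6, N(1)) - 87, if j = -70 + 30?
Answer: -2527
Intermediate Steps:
N(Z) = 1 + Z (N(Z) = Z + 1 = 1 + Z)
j = -40
d(y, c) = -11 + c*y² (d(y, c) = y²*c - 11 = c*y² - 11 = -11 + c*y²)
j*d(6, N(1)) - 87 = -40*(-11 + (1 + 1)*6²) - 87 = -40*(-11 + 2*36) - 87 = -40*(-11 + 72) - 87 = -40*61 - 87 = -2440 - 87 = -2527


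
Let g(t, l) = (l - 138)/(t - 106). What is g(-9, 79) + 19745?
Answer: 2270734/115 ≈ 19746.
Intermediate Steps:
g(t, l) = (-138 + l)/(-106 + t)
g(-9, 79) + 19745 = (-138 + 79)/(-106 - 9) + 19745 = -59/(-115) + 19745 = -1/115*(-59) + 19745 = 59/115 + 19745 = 2270734/115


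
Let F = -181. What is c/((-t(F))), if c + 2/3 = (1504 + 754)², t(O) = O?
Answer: 15295690/543 ≈ 28169.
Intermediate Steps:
c = 15295690/3 (c = -⅔ + (1504 + 754)² = -⅔ + 2258² = -⅔ + 5098564 = 15295690/3 ≈ 5.0986e+6)
c/((-t(F))) = 15295690/(3*((-1*(-181)))) = (15295690/3)/181 = (15295690/3)*(1/181) = 15295690/543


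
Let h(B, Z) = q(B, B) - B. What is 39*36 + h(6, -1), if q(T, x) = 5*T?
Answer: 1428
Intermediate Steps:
h(B, Z) = 4*B (h(B, Z) = 5*B - B = 4*B)
39*36 + h(6, -1) = 39*36 + 4*6 = 1404 + 24 = 1428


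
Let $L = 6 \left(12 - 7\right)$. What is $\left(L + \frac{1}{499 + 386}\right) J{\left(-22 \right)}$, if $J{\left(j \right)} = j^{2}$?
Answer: $\frac{12850684}{885} \approx 14521.0$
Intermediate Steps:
$L = 30$ ($L = 6 \cdot 5 = 30$)
$\left(L + \frac{1}{499 + 386}\right) J{\left(-22 \right)} = \left(30 + \frac{1}{499 + 386}\right) \left(-22\right)^{2} = \left(30 + \frac{1}{885}\right) 484 = \frac{26551}{885} \cdot 484 = \frac{12850684}{885}$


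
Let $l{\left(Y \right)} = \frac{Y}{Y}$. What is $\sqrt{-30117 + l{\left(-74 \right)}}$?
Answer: $2 i \sqrt{7529} \approx 173.54 i$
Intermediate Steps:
$l{\left(Y \right)} = 1$
$\sqrt{-30117 + l{\left(-74 \right)}} = \sqrt{-30117 + 1} = \sqrt{-30116} = 2 i \sqrt{7529}$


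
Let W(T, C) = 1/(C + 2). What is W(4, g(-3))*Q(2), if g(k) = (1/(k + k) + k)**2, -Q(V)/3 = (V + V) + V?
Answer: -648/433 ≈ -1.4965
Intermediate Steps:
Q(V) = -9*V (Q(V) = -3*((V + V) + V) = -3*(2*V + V) = -9*V)
g(k) = (k + 1/(2*k))**2 (g(k) = (1/(2*k) + k)**2 = (k + 1/(2*k))**2)
W(T, C) = 1/(2 + C)
W(4, g(-3))*Q(2) = (-9*2)/(2 + (1/4)*(1 + 2*(-3)**2)**2/(-3)**2) = -18/(2 + (1/4)*(1/9)*(1 + 2*9)**2) = -18/(2 + (1/4)*(1/9)*(1 + 18)**2) = -18/(2 + (1/4)*(1/9)*19**2) = -18/(2 + (1/4)*(1/9)*361) = -18/(2 + 361/36) = -18/(433/36) = (36/433)*(-18) = -648/433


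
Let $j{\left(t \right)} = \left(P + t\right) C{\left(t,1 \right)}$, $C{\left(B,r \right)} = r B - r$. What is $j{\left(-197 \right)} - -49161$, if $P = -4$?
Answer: $88959$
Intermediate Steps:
$C{\left(B,r \right)} = - r + B r$ ($C{\left(B,r \right)} = B r - r = - r + B r$)
$j{\left(t \right)} = \left(-1 + t\right) \left(-4 + t\right)$ ($j{\left(t \right)} = \left(-4 + t\right) 1 \left(-1 + t\right) = \left(-4 + t\right) \left(-1 + t\right) = \left(-1 + t\right) \left(-4 + t\right)$)
$j{\left(-197 \right)} - -49161 = \left(-1 - 197\right) \left(-4 - 197\right) - -49161 = \left(-198\right) \left(-201\right) + 49161 = 39798 + 49161 = 88959$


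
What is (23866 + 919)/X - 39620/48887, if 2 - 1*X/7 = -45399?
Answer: -137106615/187188323 ≈ -0.73245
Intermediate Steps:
X = 317807 (X = 14 - 7*(-45399) = 14 + 317793 = 317807)
(23866 + 919)/X - 39620/48887 = (23866 + 919)/317807 - 39620/48887 = 24785*(1/317807) - 39620*1/48887 = 24785/317807 - 39620/48887 = -137106615/187188323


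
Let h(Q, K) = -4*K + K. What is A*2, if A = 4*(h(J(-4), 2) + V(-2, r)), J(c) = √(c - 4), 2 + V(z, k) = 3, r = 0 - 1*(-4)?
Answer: -40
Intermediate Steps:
r = 4 (r = 0 + 4 = 4)
V(z, k) = 1 (V(z, k) = -2 + 3 = 1)
J(c) = √(-4 + c)
h(Q, K) = -3*K
A = -20 (A = 4*(-3*2 + 1) = 4*(-6 + 1) = 4*(-5) = -20)
A*2 = -20*2 = -40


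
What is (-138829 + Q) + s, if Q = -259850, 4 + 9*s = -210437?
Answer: -1266184/3 ≈ -4.2206e+5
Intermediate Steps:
s = -70147/3 (s = -4/9 + (⅑)*(-210437) = -4/9 - 210437/9 = -70147/3 ≈ -23382.)
(-138829 + Q) + s = (-138829 - 259850) - 70147/3 = -398679 - 70147/3 = -1266184/3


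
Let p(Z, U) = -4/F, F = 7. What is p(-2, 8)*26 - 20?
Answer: -244/7 ≈ -34.857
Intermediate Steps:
p(Z, U) = -4/7
p(-2, 8)*26 - 20 = -4/7*26 - 20 = -104/7 - 20 = -244/7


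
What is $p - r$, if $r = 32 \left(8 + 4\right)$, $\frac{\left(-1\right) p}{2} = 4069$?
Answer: $-8522$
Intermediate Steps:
$p = -8138$ ($p = \left(-2\right) 4069 = -8138$)
$r = 384$ ($r = 32 \cdot 12 = 384$)
$p - r = -8138 - 384 = -8522$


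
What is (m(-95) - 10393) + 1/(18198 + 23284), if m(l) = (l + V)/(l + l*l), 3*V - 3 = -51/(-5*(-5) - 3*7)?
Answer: -7699854661713/740868520 ≈ -10393.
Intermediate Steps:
V = -13/4 (V = 1 + (-51/(-5*(-5) - 3*7))/3 = 1 + (-51/(25 - 21))/3 = 1 + (-51/4)/3 = 1 + (-51*¼)/3 = 1 + (⅓)*(-51/4) = 1 - 17/4 = -13/4 ≈ -3.2500)
m(l) = (-13/4 + l)/(l + l²) (m(l) = (l - 13/4)/(l + l*l) = (-13/4 + l)/(l + l²))
(m(-95) - 10393) + 1/(18198 + 23284) = ((-13/4 - 95)/((-95)*(1 - 95)) - 10393) + 1/(18198 + 23284) = (-1/95*(-393/4)/(-94) - 10393) + 1/41482 = (-1/95*(-1/94)*(-393/4) - 10393) + 1/41482 = (-393/35720 - 10393) + 1/41482 = -371238353/35720 + 1/41482 = -7699854661713/740868520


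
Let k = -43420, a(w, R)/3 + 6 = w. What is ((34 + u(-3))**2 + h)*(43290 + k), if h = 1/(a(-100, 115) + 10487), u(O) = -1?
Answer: -1439625460/10169 ≈ -1.4157e+5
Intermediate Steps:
a(w, R) = -18 + 3*w
h = 1/10169 (h = 1/((-18 + 3*(-100)) + 10487) = 1/((-18 - 300) + 10487) = 1/(-318 + 10487) = 1/10169 ≈ 9.8338e-5)
((34 + u(-3))**2 + h)*(43290 + k) = ((34 - 1)**2 + 1/10169)*(43290 - 43420) = (33**2 + 1/10169)*(-130) = (1089 + 1/10169)*(-130) = (11074042/10169)*(-130) = -1439625460/10169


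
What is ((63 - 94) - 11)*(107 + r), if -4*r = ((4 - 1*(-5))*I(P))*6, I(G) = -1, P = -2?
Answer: -5061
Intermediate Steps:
r = 27/2 (r = -(4 - 1*(-5))*(-1)*6/4 = -(4 + 5)*(-1)*6/4 = -9*(-1)*6/4 = -(-9)*6/4 = -¼*(-54) = 27/2 ≈ 13.500)
((63 - 94) - 11)*(107 + r) = ((63 - 94) - 11)*(107 + 27/2) = (-31 - 11)*(241/2) = -42*241/2 = -5061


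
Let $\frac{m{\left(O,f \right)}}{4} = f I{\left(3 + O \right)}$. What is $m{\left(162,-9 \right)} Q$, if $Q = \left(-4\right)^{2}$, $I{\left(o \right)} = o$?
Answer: $-95040$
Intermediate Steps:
$Q = 16$
$m{\left(O,f \right)} = 4 f \left(3 + O\right)$
$m{\left(162,-9 \right)} Q = 4 \left(-9\right) \left(3 + 162\right) 16 = 4 \left(-9\right) 165 \cdot 16 = \left(-5940\right) 16 = -95040$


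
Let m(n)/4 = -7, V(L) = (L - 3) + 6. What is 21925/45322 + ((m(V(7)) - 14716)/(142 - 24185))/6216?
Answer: 409673464621/846678909342 ≈ 0.48386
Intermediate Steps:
V(L) = 3 + L (V(L) = (-3 + L) + 6 = 3 + L)
m(n) = -28 (m(n) = 4*(-7) = -28)
21925/45322 + ((m(V(7)) - 14716)/(142 - 24185))/6216 = 21925/45322 + ((-28 - 14716)/(142 - 24185))/6216 = 21925*(1/45322) - 14744/(-24043)*(1/6216) = 21925/45322 - 14744*(-1/24043)*(1/6216) = 21925/45322 + (14744/24043)*(1/6216) = 21925/45322 + 1843/18681411 = 409673464621/846678909342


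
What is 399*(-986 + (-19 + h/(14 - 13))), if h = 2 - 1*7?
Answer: -402990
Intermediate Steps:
h = -5 (h = 2 - 7 = -5)
399*(-986 + (-19 + h/(14 - 13))) = 399*(-986 + (-19 - 5/(14 - 13))) = 399*(-986 + (-19 - 5/1)) = 399*(-986 + (-19 + 1*(-5))) = 399*(-986 + (-19 - 5)) = 399*(-986 - 24) = 399*(-1010) = -402990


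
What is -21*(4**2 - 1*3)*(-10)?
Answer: 2730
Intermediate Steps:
-21*(4**2 - 1*3)*(-10) = -21*(16 - 3)*(-10) = -21*13*(-10) = -273*(-10) = 2730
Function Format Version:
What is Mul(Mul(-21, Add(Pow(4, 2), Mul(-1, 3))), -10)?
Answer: 2730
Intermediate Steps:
Mul(Mul(-21, Add(Pow(4, 2), Mul(-1, 3))), -10) = Mul(Mul(-21, Add(16, -3)), -10) = Mul(Mul(-21, 13), -10) = Mul(-273, -10) = 2730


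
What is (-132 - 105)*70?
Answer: -16590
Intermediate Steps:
(-132 - 105)*70 = -237*70 = -16590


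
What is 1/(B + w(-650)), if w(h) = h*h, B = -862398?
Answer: -1/439898 ≈ -2.2733e-6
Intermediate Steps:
w(h) = h²
1/(B + w(-650)) = 1/(-862398 + (-650)²) = 1/(-862398 + 422500) = 1/(-439898) = -1/439898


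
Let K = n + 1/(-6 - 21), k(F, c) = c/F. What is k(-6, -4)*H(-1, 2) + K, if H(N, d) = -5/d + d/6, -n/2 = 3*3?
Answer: -526/27 ≈ -19.481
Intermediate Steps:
n = -18 (n = -6*3 = -2*9 = -18)
H(N, d) = -5/d + d/6 (H(N, d) = -5/d + d*(⅙) = -5/d + d/6)
K = -487/27 (K = -18 + 1/(-6 - 21) = -18 + 1/(-27) = -18 - 1/27 = -487/27 ≈ -18.037)
k(-6, -4)*H(-1, 2) + K = (-4/(-6))*(-5/2 + (⅙)*2) - 487/27 = (-4*(-⅙))*(-5*½ + ⅓) - 487/27 = 2*(-5/2 + ⅓)/3 - 487/27 = (⅔)*(-13/6) - 487/27 = -13/9 - 487/27 = -526/27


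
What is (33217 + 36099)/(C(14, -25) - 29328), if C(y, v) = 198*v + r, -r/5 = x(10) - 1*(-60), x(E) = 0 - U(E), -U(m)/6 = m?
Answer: -34658/17439 ≈ -1.9874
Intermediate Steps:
U(m) = -6*m
x(E) = 6*E (x(E) = 0 - (-6)*E = 0 + 6*E = 6*E)
r = -600 (r = -5*(6*10 - 1*(-60)) = -5*(60 + 60) = -5*120 = -600)
C(y, v) = -600 + 198*v (C(y, v) = 198*v - 600 = -600 + 198*v)
(33217 + 36099)/(C(14, -25) - 29328) = (33217 + 36099)/((-600 + 198*(-25)) - 29328) = 69316/((-600 - 4950) - 29328) = 69316/(-5550 - 29328) = 69316/(-34878) = 69316*(-1/34878) = -34658/17439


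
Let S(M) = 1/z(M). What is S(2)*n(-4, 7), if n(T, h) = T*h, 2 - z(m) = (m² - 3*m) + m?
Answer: -14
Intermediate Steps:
z(m) = 2 - m² + 2*m (z(m) = 2 - ((m² - 3*m) + m) = 2 - (m² - 2*m) = 2 + (-m² + 2*m) = 2 - m² + 2*m)
S(M) = 1/(2 - M² + 2*M)
S(2)*n(-4, 7) = (-4*7)/(2 - 1*2² + 2*2) = -28/(2 - 1*4 + 4) = -28/(2 - 4 + 4) = -28/2 = (½)*(-28) = -14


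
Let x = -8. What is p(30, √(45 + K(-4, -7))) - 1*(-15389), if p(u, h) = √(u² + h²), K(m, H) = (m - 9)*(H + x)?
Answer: 15389 + 2*√285 ≈ 15423.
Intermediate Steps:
K(m, H) = (-9 + m)*(-8 + H) (K(m, H) = (m - 9)*(H - 8) = (-9 + m)*(-8 + H))
p(u, h) = √(h² + u²)
p(30, √(45 + K(-4, -7))) - 1*(-15389) = √((√(45 + (72 - 9*(-7) - 8*(-4) - 7*(-4))))² + 30²) - 1*(-15389) = √((√(45 + (72 + 63 + 32 + 28)))² + 900) + 15389 = √((√(45 + 195))² + 900) + 15389 = √((√240)² + 900) + 15389 = √((4*√15)² + 900) + 15389 = √(240 + 900) + 15389 = √1140 + 15389 = 2*√285 + 15389 = 15389 + 2*√285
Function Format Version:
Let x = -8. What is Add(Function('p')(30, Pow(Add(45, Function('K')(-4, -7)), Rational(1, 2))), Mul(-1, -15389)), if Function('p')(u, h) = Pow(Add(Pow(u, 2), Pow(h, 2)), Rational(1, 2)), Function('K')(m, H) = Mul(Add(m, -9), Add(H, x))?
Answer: Add(15389, Mul(2, Pow(285, Rational(1, 2)))) ≈ 15423.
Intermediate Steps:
Function('K')(m, H) = Mul(Add(-9, m), Add(-8, H)) (Function('K')(m, H) = Mul(Add(m, -9), Add(H, -8)) = Mul(Add(-9, m), Add(-8, H)))
Function('p')(u, h) = Pow(Add(Pow(h, 2), Pow(u, 2)), Rational(1, 2))
Add(Function('p')(30, Pow(Add(45, Function('K')(-4, -7)), Rational(1, 2))), Mul(-1, -15389)) = Add(Pow(Add(Pow(Pow(Add(45, Add(72, Mul(-9, -7), Mul(-8, -4), Mul(-7, -4))), Rational(1, 2)), 2), Pow(30, 2)), Rational(1, 2)), Mul(-1, -15389)) = Add(Pow(Add(Pow(Pow(Add(45, Add(72, 63, 32, 28)), Rational(1, 2)), 2), 900), Rational(1, 2)), 15389) = Add(Pow(Add(Pow(Pow(Add(45, 195), Rational(1, 2)), 2), 900), Rational(1, 2)), 15389) = Add(Pow(Add(Pow(Pow(240, Rational(1, 2)), 2), 900), Rational(1, 2)), 15389) = Add(Pow(Add(Pow(Mul(4, Pow(15, Rational(1, 2))), 2), 900), Rational(1, 2)), 15389) = Add(Pow(Add(240, 900), Rational(1, 2)), 15389) = Add(Pow(1140, Rational(1, 2)), 15389) = Add(Mul(2, Pow(285, Rational(1, 2))), 15389) = Add(15389, Mul(2, Pow(285, Rational(1, 2))))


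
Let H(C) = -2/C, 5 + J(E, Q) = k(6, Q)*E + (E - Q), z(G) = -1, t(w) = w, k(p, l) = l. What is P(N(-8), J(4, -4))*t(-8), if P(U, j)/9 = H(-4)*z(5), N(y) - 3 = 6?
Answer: 36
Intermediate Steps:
N(y) = 9 (N(y) = 3 + 6 = 9)
J(E, Q) = -5 + E - Q + E*Q (J(E, Q) = -5 + (Q*E + (E - Q)) = -5 + (E*Q + (E - Q)) = -5 + (E - Q + E*Q) = -5 + E - Q + E*Q)
H(C) = -2/C
P(U, j) = -9/2 (P(U, j) = 9*(-2/(-4)*(-1)) = 9*(-2*(-¼)*(-1)) = 9*((½)*(-1)) = 9*(-½) = -9/2)
P(N(-8), J(4, -4))*t(-8) = -9/2*(-8) = 36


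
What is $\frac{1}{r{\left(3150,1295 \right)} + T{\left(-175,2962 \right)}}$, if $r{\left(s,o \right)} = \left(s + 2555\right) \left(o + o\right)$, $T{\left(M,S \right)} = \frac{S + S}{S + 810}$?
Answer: $\frac{943}{13933722331} \approx 6.7678 \cdot 10^{-8}$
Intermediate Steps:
$T{\left(M,S \right)} = \frac{2 S}{810 + S}$
$r{\left(s,o \right)} = 2 o \left(2555 + s\right)$ ($r{\left(s,o \right)} = \left(2555 + s\right) 2 o = 2 o \left(2555 + s\right)$)
$\frac{1}{r{\left(3150,1295 \right)} + T{\left(-175,2962 \right)}} = \frac{1}{2 \cdot 1295 \left(2555 + 3150\right) + 2 \cdot 2962 \frac{1}{810 + 2962}} = \frac{1}{2 \cdot 1295 \cdot 5705 + 2 \cdot 2962 \cdot \frac{1}{3772}} = \frac{1}{14775950 + 2 \cdot 2962 \cdot \frac{1}{3772}} = \frac{1}{14775950 + \frac{1481}{943}} = \frac{1}{\frac{13933722331}{943}} = \frac{943}{13933722331}$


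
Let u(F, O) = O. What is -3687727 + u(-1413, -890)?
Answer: -3688617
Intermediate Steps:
-3687727 + u(-1413, -890) = -3687727 - 890 = -3688617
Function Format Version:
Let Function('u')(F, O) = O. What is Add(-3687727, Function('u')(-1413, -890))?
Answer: -3688617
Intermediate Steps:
Add(-3687727, Function('u')(-1413, -890)) = Add(-3687727, -890) = -3688617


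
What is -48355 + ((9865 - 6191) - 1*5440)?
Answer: -50121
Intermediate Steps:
-48355 + ((9865 - 6191) - 1*5440) = -48355 + (3674 - 5440) = -48355 - 1766 = -50121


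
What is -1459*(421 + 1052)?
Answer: -2149107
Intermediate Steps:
-1459*(421 + 1052) = -1459*1473 = -2149107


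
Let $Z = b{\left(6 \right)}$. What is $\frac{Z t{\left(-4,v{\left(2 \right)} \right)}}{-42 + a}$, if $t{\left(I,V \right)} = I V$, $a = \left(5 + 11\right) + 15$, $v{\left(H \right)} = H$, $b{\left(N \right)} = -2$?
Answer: $- \frac{16}{11} \approx -1.4545$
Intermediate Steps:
$Z = -2$
$a = 31$ ($a = 16 + 15 = 31$)
$\frac{Z t{\left(-4,v{\left(2 \right)} \right)}}{-42 + a} = \frac{\left(-2\right) \left(\left(-4\right) 2\right)}{-42 + 31} = \frac{\left(-2\right) \left(-8\right)}{-11} = 16 \left(- \frac{1}{11}\right) = - \frac{16}{11}$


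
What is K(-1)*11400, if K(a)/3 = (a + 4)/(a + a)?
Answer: -51300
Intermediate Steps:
K(a) = 3*(4 + a)/(2*a) (K(a) = 3*((a + 4)/(a + a)) = 3*((4 + a)/((2*a))) = 3*((4 + a)*(1/(2*a))) = 3*((4 + a)/(2*a)) = 3*(4 + a)/(2*a))
K(-1)*11400 = (3/2 + 6/(-1))*11400 = (3/2 + 6*(-1))*11400 = (3/2 - 6)*11400 = -9/2*11400 = -51300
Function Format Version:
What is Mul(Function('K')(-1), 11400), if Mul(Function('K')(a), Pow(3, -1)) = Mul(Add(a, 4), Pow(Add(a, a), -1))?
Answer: -51300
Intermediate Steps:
Function('K')(a) = Mul(Rational(3, 2), Pow(a, -1), Add(4, a)) (Function('K')(a) = Mul(3, Mul(Add(a, 4), Pow(Add(a, a), -1))) = Mul(3, Mul(Add(4, a), Pow(Mul(2, a), -1))) = Mul(3, Mul(Add(4, a), Mul(Rational(1, 2), Pow(a, -1)))) = Mul(3, Mul(Rational(1, 2), Pow(a, -1), Add(4, a))) = Mul(Rational(3, 2), Pow(a, -1), Add(4, a)))
Mul(Function('K')(-1), 11400) = Mul(Add(Rational(3, 2), Mul(6, Pow(-1, -1))), 11400) = Mul(Add(Rational(3, 2), Mul(6, -1)), 11400) = Mul(Add(Rational(3, 2), -6), 11400) = Mul(Rational(-9, 2), 11400) = -51300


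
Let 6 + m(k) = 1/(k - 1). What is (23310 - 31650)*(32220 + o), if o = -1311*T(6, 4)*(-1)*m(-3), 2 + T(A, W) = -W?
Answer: -678730050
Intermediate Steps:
T(A, W) = -2 - W
m(k) = -6 + 1/(-1 + k) (m(k) = -6 + 1/(k - 1) = -6 + 1/(-1 + k))
o = 98325/2 (o = -1311*(-2 - 1*4)*(-1)*(7 - 6*(-3))/(-1 - 3) = -1311*(-2 - 4)*(-1)*(7 + 18)/(-4) = -1311*(-6*(-1))*(-¼*25) = -7866*(-25)/4 = -1311*(-75/2) = 98325/2 ≈ 49163.)
(23310 - 31650)*(32220 + o) = (23310 - 31650)*(32220 + 98325/2) = -8340*162765/2 = -678730050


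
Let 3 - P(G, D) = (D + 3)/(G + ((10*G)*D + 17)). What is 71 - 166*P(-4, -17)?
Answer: -42605/99 ≈ -430.35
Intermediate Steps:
P(G, D) = 3 - (3 + D)/(17 + G + 10*D*G) (P(G, D) = 3 - (D + 3)/(G + ((10*G)*D + 17)) = 3 - (3 + D)/(G + (10*D*G + 17)) = 3 - (3 + D)/(G + (17 + 10*D*G)) = 3 - (3 + D)/(17 + G + 10*D*G))
71 - 166*P(-4, -17) = 71 - 166*(48 - 1*(-17) + 3*(-4) + 30*(-17)*(-4))/(17 - 4 + 10*(-17)*(-4)) = 71 - 166*(48 + 17 - 12 + 2040)/(17 - 4 + 680) = 71 - 166*2093/693 = 71 - 166*299/99 = 71 - 49634/99 = -42605/99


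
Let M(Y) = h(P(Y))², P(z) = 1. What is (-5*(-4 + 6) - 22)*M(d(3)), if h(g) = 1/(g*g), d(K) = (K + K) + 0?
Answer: -32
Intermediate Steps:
d(K) = 2*K (d(K) = 2*K + 0 = 2*K)
h(g) = g⁻²
M(Y) = 1 (M(Y) = (1⁻²)² = 1² = 1)
(-5*(-4 + 6) - 22)*M(d(3)) = (-5*(-4 + 6) - 22)*1 = (-5*2 - 22)*1 = (-10 - 22)*1 = -32*1 = -32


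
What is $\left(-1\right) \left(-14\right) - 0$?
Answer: $14$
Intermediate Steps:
$\left(-1\right) \left(-14\right) - 0 = 14 + 0 = 14$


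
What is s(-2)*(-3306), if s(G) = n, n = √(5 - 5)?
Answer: 0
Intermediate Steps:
n = 0 (n = √0 = 0)
s(G) = 0
s(-2)*(-3306) = 0*(-3306) = 0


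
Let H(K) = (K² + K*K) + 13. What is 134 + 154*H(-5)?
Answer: 9836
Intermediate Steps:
H(K) = 13 + 2*K² (H(K) = (K² + K²) + 13 = 2*K² + 13 = 13 + 2*K²)
134 + 154*H(-5) = 134 + 154*(13 + 2*(-5)²) = 134 + 154*(13 + 2*25) = 134 + 154*(13 + 50) = 134 + 154*63 = 134 + 9702 = 9836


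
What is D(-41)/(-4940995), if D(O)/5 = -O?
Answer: -41/988199 ≈ -4.1490e-5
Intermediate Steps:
D(O) = -5*O (D(O) = 5*(-O) = -5*O)
D(-41)/(-4940995) = -5*(-41)/(-4940995) = 205*(-1/4940995) = -41/988199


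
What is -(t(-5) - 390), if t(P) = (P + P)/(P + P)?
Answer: 389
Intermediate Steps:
t(P) = 1 (t(P) = (2*P)/((2*P)) = (2*P)*(1/(2*P)) = 1)
-(t(-5) - 390) = -(1 - 390) = -1*(-389) = 389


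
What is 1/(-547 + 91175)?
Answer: 1/90628 ≈ 1.1034e-5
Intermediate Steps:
1/(-547 + 91175) = 1/90628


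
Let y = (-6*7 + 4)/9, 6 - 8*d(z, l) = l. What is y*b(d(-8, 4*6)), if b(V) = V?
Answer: 19/2 ≈ 9.5000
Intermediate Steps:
d(z, l) = 3/4 - l/8
y = -38/9 (y = (-42 + 4)*(1/9) = -38*1/9 = -38/9 ≈ -4.2222)
y*b(d(-8, 4*6)) = -38*(3/4 - 6/2)/9 = -38*(3/4 - 1/8*24)/9 = -38*(3/4 - 3)/9 = -38/9*(-9/4) = 19/2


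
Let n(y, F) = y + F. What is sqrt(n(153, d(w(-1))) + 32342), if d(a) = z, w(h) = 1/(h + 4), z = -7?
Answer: 2*sqrt(8122) ≈ 180.24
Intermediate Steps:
w(h) = 1/(4 + h)
d(a) = -7
n(y, F) = F + y
sqrt(n(153, d(w(-1))) + 32342) = sqrt((-7 + 153) + 32342) = sqrt(146 + 32342) = sqrt(32488) = 2*sqrt(8122)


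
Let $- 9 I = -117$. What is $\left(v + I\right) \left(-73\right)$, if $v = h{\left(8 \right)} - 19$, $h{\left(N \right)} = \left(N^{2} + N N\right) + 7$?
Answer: $-9417$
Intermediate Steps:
$I = 13$ ($I = \left(- \frac{1}{9}\right) \left(-117\right) = 13$)
$h{\left(N \right)} = 7 + 2 N^{2}$ ($h{\left(N \right)} = \left(N^{2} + N^{2}\right) + 7 = 2 N^{2} + 7 = 7 + 2 N^{2}$)
$v = 116$ ($v = \left(7 + 2 \cdot 8^{2}\right) - 19 = \left(7 + 2 \cdot 64\right) - 19 = \left(7 + 128\right) - 19 = 135 - 19 = 116$)
$\left(v + I\right) \left(-73\right) = \left(116 + 13\right) \left(-73\right) = 129 \left(-73\right) = -9417$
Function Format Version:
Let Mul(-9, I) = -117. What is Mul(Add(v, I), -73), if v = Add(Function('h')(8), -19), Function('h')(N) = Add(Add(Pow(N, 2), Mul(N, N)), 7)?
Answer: -9417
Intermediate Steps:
I = 13 (I = Mul(Rational(-1, 9), -117) = 13)
Function('h')(N) = Add(7, Mul(2, Pow(N, 2))) (Function('h')(N) = Add(Add(Pow(N, 2), Pow(N, 2)), 7) = Add(Mul(2, Pow(N, 2)), 7) = Add(7, Mul(2, Pow(N, 2))))
v = 116 (v = Add(Add(7, Mul(2, Pow(8, 2))), -19) = Add(Add(7, Mul(2, 64)), -19) = Add(Add(7, 128), -19) = Add(135, -19) = 116)
Mul(Add(v, I), -73) = Mul(Add(116, 13), -73) = Mul(129, -73) = -9417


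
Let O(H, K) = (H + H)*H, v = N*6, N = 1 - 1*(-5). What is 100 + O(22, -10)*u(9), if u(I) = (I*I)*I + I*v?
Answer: 1019404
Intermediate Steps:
N = 6 (N = 1 + 5 = 6)
v = 36 (v = 6*6 = 36)
O(H, K) = 2*H² (O(H, K) = (2*H)*H = 2*H²)
u(I) = I³ + 36*I (u(I) = (I*I)*I + I*36 = I²*I + 36*I = I³ + 36*I)
100 + O(22, -10)*u(9) = 100 + (2*22²)*(9*(36 + 9²)) = 100 + (2*484)*(9*(36 + 81)) = 100 + 968*(9*117) = 100 + 968*1053 = 100 + 1019304 = 1019404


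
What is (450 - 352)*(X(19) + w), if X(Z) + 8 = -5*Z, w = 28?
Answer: -7350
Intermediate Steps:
X(Z) = -8 - 5*Z
(450 - 352)*(X(19) + w) = (450 - 352)*((-8 - 5*19) + 28) = 98*((-8 - 95) + 28) = 98*(-103 + 28) = 98*(-75) = -7350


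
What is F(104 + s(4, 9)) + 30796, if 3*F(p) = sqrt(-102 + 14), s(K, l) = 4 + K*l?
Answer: 30796 + 2*I*sqrt(22)/3 ≈ 30796.0 + 3.1269*I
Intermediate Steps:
F(p) = 2*I*sqrt(22)/3 (F(p) = sqrt(-102 + 14)/3 = sqrt(-88)/3 = (2*I*sqrt(22))/3 = 2*I*sqrt(22)/3)
F(104 + s(4, 9)) + 30796 = 2*I*sqrt(22)/3 + 30796 = 30796 + 2*I*sqrt(22)/3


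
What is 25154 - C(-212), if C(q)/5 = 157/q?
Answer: 5333433/212 ≈ 25158.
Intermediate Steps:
C(q) = 785/q (C(q) = 5*(157/q) = 785/q)
25154 - C(-212) = 25154 - 785/(-212) = 25154 - 785*(-1)/212 = 25154 - 1*(-785/212) = 25154 + 785/212 = 5333433/212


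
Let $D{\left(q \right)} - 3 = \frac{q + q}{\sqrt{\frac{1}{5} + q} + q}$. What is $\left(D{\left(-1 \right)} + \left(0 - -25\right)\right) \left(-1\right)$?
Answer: $\frac{2 \left(- 15 \sqrt{5} + 28 i\right)}{\sqrt{5} - 2 i} \approx -29.111 - 0.99381 i$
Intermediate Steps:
$D{\left(q \right)} = 3 + \frac{2 q}{q + \sqrt{\frac{1}{5} + q}}$ ($D{\left(q \right)} = 3 + \frac{q + q}{\sqrt{\frac{1}{5} + q} + q} = 3 + \frac{2 q}{\sqrt{\frac{1}{5} + q} + q} = 3 + \frac{2 q}{q + \sqrt{\frac{1}{5} + q}}$)
$\left(D{\left(-1 \right)} + \left(0 - -25\right)\right) \left(-1\right) = \left(\frac{3 \sqrt{1 + 5 \left(-1\right)} + 5 \left(-1\right) \sqrt{5}}{\sqrt{1 + 5 \left(-1\right)} - \sqrt{5}} + \left(0 - -25\right)\right) \left(-1\right) = \left(\frac{3 \sqrt{1 - 5} - 5 \sqrt{5}}{\sqrt{1 - 5} - \sqrt{5}} + \left(0 + 25\right)\right) \left(-1\right) = \left(\frac{3 \sqrt{-4} - 5 \sqrt{5}}{\sqrt{-4} - \sqrt{5}} + 25\right) \left(-1\right) = \left(\frac{3 \cdot 2 i - 5 \sqrt{5}}{2 i - \sqrt{5}} + 25\right) \left(-1\right) = \left(\frac{6 i - 5 \sqrt{5}}{- \sqrt{5} + 2 i} + 25\right) \left(-1\right) = \left(\frac{- 5 \sqrt{5} + 6 i}{- \sqrt{5} + 2 i} + 25\right) \left(-1\right) = \left(25 + \frac{- 5 \sqrt{5} + 6 i}{- \sqrt{5} + 2 i}\right) \left(-1\right) = -25 - \frac{- 5 \sqrt{5} + 6 i}{- \sqrt{5} + 2 i}$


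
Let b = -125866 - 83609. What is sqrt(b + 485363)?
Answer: 4*sqrt(17243) ≈ 525.25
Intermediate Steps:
b = -209475
sqrt(b + 485363) = sqrt(-209475 + 485363) = sqrt(275888) = 4*sqrt(17243)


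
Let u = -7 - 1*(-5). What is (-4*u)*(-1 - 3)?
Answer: -32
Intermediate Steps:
u = -2 (u = -7 + 5 = -2)
(-4*u)*(-1 - 3) = (-4*(-2))*(-1 - 3) = 8*(-4) = -32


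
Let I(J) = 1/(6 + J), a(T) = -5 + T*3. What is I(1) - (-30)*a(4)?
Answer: 1471/7 ≈ 210.14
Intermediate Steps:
a(T) = -5 + 3*T
I(1) - (-30)*a(4) = 1/(6 + 1) - (-30)*(-5 + 3*4) = 1/7 - (-30)*(-5 + 12) = ⅐ - (-30)*7 = ⅐ - 6*(-35) = ⅐ + 210 = 1471/7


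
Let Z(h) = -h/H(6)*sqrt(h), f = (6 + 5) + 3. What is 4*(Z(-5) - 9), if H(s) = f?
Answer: -36 + 10*I*sqrt(5)/7 ≈ -36.0 + 3.1944*I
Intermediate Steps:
f = 14 (f = 11 + 3 = 14)
H(s) = 14
Z(h) = -h**(3/2)/14 (Z(h) = -h/14*sqrt(h) = -h**(3/2)/14)
4*(Z(-5) - 9) = 4*(-(-5)*I*sqrt(5)/14 - 9) = 4*(5*I*sqrt(5)/14 - 9) = 4*(-9 + 5*I*sqrt(5)/14) = -36 + 10*I*sqrt(5)/7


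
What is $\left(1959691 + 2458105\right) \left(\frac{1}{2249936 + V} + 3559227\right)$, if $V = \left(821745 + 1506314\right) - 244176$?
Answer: $\frac{68144704742282077544}{4333819} \approx 1.5724 \cdot 10^{13}$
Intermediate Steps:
$V = 2083883$ ($V = 2328059 - 244176 = 2083883$)
$\left(1959691 + 2458105\right) \left(\frac{1}{2249936 + V} + 3559227\right) = \left(1959691 + 2458105\right) \left(\frac{1}{2249936 + 2083883} + 3559227\right) = 4417796 \left(\frac{1}{4333819} + 3559227\right) = 4417796 \cdot \frac{15425045597914}{4333819} = \frac{68144704742282077544}{4333819}$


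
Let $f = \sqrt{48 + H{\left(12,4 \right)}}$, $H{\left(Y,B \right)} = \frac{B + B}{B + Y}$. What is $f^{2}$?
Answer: $\frac{97}{2} \approx 48.5$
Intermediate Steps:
$H{\left(Y,B \right)} = \frac{2 B}{B + Y}$
$f = \frac{\sqrt{194}}{2}$ ($f = \sqrt{48 + 2 \cdot 4 \frac{1}{4 + 12}} = \sqrt{48 + 2 \cdot 4 \cdot \frac{1}{16}} = \sqrt{48 + \frac{1}{2}} = \sqrt{\frac{97}{2}} = \frac{\sqrt{194}}{2} \approx 6.9642$)
$f^{2} = \left(\frac{\sqrt{194}}{2}\right)^{2} = \frac{97}{2}$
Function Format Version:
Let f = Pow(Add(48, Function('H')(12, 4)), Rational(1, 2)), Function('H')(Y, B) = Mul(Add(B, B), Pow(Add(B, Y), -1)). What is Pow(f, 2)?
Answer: Rational(97, 2) ≈ 48.500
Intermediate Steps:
Function('H')(Y, B) = Mul(2, B, Pow(Add(B, Y), -1)) (Function('H')(Y, B) = Mul(Mul(2, B), Pow(Add(B, Y), -1)) = Mul(2, B, Pow(Add(B, Y), -1)))
f = Mul(Rational(1, 2), Pow(194, Rational(1, 2))) (f = Pow(Add(48, Mul(2, 4, Pow(Add(4, 12), -1))), Rational(1, 2)) = Pow(Add(48, Mul(2, 4, Pow(16, -1))), Rational(1, 2)) = Pow(Add(48, Mul(2, 4, Rational(1, 16))), Rational(1, 2)) = Pow(Add(48, Rational(1, 2)), Rational(1, 2)) = Pow(Rational(97, 2), Rational(1, 2)) = Mul(Rational(1, 2), Pow(194, Rational(1, 2))) ≈ 6.9642)
Pow(f, 2) = Pow(Mul(Rational(1, 2), Pow(194, Rational(1, 2))), 2) = Rational(97, 2)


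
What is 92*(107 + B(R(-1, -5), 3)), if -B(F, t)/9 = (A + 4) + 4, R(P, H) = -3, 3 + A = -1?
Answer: 6532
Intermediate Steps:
A = -4 (A = -3 - 1 = -4)
B(F, t) = -36 (B(F, t) = -9*((-4 + 4) + 4) = -9*(0 + 4) = -9*4 = -36)
92*(107 + B(R(-1, -5), 3)) = 92*(107 - 36) = 92*71 = 6532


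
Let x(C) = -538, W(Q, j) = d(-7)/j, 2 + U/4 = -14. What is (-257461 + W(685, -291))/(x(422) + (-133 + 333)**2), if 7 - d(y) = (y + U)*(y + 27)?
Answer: -37461289/5741721 ≈ -6.5244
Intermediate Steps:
U = -64 (U = -8 + 4*(-14) = -8 - 56 = -64)
d(y) = 7 - (-64 + y)*(27 + y) (d(y) = 7 - (y - 64)*(y + 27) = 7 - (-64 + y)*(27 + y))
W(Q, j) = 1427/j (W(Q, j) = (1735 - 1*(-7)**2 + 37*(-7))/j = (1735 - 1*49 - 259)/j = (1735 - 49 - 259)/j = 1427/j)
(-257461 + W(685, -291))/(x(422) + (-133 + 333)**2) = (-257461 + 1427/(-291))/(-538 + (-133 + 333)**2) = (-257461 + 1427*(-1/291))/(-538 + 200**2) = (-257461 - 1427/291)/(-538 + 40000) = -74922578/291/39462 = -74922578/291*1/39462 = -37461289/5741721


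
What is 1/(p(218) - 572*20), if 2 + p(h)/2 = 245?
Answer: -1/10954 ≈ -9.1291e-5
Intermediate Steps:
p(h) = 486 (p(h) = -4 + 2*245 = -4 + 490 = 486)
1/(p(218) - 572*20) = 1/(486 - 572*20) = 1/(486 - 11440) = 1/(-10954) = -1/10954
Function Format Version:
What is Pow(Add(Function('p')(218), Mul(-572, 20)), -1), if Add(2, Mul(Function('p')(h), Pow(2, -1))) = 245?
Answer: Rational(-1, 10954) ≈ -9.1291e-5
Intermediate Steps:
Function('p')(h) = 486 (Function('p')(h) = Add(-4, Mul(2, 245)) = Add(-4, 490) = 486)
Pow(Add(Function('p')(218), Mul(-572, 20)), -1) = Pow(Add(486, Mul(-572, 20)), -1) = Pow(Add(486, -11440), -1) = Pow(-10954, -1) = Rational(-1, 10954)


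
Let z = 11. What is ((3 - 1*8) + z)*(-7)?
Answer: -42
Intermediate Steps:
((3 - 1*8) + z)*(-7) = ((3 - 1*8) + 11)*(-7) = ((3 - 8) + 11)*(-7) = (-5 + 11)*(-7) = 6*(-7) = -42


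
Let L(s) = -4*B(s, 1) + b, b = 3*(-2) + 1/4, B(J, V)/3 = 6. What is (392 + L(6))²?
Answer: 1580049/16 ≈ 98753.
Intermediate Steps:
B(J, V) = 18 (B(J, V) = 3*6 = 18)
b = -23/4 (b = -6 + ¼ = -23/4 ≈ -5.7500)
L(s) = -311/4 (L(s) = -4*18 - 23/4 = -72 - 23/4 = -311/4)
(392 + L(6))² = (392 - 311/4)² = (1257/4)² = 1580049/16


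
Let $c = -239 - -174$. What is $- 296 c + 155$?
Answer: $19395$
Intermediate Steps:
$c = -65$ ($c = -239 + 174 = -65$)
$- 296 c + 155 = \left(-296\right) \left(-65\right) + 155 = 19240 + 155 = 19395$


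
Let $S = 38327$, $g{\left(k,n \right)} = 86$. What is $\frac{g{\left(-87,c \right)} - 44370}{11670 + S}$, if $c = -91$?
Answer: $- \frac{44284}{49997} \approx -0.88573$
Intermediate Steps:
$\frac{g{\left(-87,c \right)} - 44370}{11670 + S} = \frac{86 - 44370}{11670 + 38327} = - \frac{44284}{49997}$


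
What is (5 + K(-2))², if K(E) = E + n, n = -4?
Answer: 1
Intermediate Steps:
K(E) = -4 + E (K(E) = E - 4 = -4 + E)
(5 + K(-2))² = (5 + (-4 - 2))² = (5 - 6)² = (-1)² = 1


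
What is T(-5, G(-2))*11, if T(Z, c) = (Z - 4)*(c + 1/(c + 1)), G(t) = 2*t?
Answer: 429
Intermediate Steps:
T(Z, c) = (-4 + Z)*(c + 1/(1 + c))
T(-5, G(-2))*11 = ((-4 - 5 - 8*(-2) - 4*(2*(-2))² - 10*(-2) - 5*(2*(-2))²)/(1 + 2*(-2)))*11 = ((-4 - 5 - 4*(-4) - 4*(-4)² - 5*(-4) - 5*(-4)²)/(1 - 4))*11 = ((-4 - 5 + 16 - 4*16 + 20 - 5*16)/(-3))*11 = -(-4 - 5 + 16 - 64 + 20 - 80)/3*11 = -⅓*(-117)*11 = 39*11 = 429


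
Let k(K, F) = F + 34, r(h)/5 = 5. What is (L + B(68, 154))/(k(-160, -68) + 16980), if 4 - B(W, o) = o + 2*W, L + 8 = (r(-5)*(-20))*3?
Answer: -897/8473 ≈ -0.10587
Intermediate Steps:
r(h) = 25 (r(h) = 5*5 = 25)
k(K, F) = 34 + F
L = -1508 (L = -8 + (25*(-20))*3 = -8 - 500*3 = -8 - 1500 = -1508)
B(W, o) = 4 - o - 2*W (B(W, o) = 4 - (o + 2*W) = 4 + (-o - 2*W) = 4 - o - 2*W)
(L + B(68, 154))/(k(-160, -68) + 16980) = (-1508 + (4 - 1*154 - 2*68))/((34 - 68) + 16980) = (-1508 + (4 - 154 - 136))/(-34 + 16980) = (-1508 - 286)/16946 = -1794*1/16946 = -897/8473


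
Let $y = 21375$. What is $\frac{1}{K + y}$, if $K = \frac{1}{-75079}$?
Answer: $\frac{75079}{1604813624} \approx 4.6784 \cdot 10^{-5}$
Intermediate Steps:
$K = - \frac{1}{75079} \approx -1.3319 \cdot 10^{-5}$
$\frac{1}{K + y} = \frac{1}{- \frac{1}{75079} + 21375} = \frac{1}{\frac{1604813624}{75079}} = \frac{75079}{1604813624}$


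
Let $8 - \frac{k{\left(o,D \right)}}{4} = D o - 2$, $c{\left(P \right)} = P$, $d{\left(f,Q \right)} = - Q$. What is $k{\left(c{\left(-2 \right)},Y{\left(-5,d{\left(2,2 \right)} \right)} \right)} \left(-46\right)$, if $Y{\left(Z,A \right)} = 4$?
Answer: $-3312$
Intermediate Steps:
$k{\left(o,D \right)} = 40 - 4 D o$ ($k{\left(o,D \right)} = 32 - 4 \left(D o - 2\right) = 32 - 4 \left(-2 + D o\right) = 32 - \left(-8 + 4 D o\right) = 40 - 4 D o$)
$k{\left(c{\left(-2 \right)},Y{\left(-5,d{\left(2,2 \right)} \right)} \right)} \left(-46\right) = \left(40 - 16 \left(-2\right)\right) \left(-46\right) = \left(40 + 32\right) \left(-46\right) = 72 \left(-46\right) = -3312$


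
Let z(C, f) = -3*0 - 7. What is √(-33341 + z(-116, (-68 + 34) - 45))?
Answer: 2*I*√8337 ≈ 182.61*I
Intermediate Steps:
z(C, f) = -7 (z(C, f) = 0 - 7 = -7)
√(-33341 + z(-116, (-68 + 34) - 45)) = √(-33341 - 7) = √(-33348) = 2*I*√8337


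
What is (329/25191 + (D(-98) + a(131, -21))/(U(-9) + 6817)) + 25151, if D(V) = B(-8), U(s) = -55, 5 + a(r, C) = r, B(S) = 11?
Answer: 1428088599569/56780514 ≈ 25151.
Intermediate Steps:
a(r, C) = -5 + r
D(V) = 11
(329/25191 + (D(-98) + a(131, -21))/(U(-9) + 6817)) + 25151 = (329/25191 + (11 + (-5 + 131))/(-55 + 6817)) + 25151 = (329*(1/25191) + (11 + 126)/6762) + 25151 = (329/25191 + 137*(1/6762)) + 25151 = (329/25191 + 137/6762) + 25151 = 1891955/56780514 + 25151 = 1428088599569/56780514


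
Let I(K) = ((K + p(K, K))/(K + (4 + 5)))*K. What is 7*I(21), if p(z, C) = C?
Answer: 1029/5 ≈ 205.80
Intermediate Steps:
I(K) = 2*K**2/(9 + K) (I(K) = ((K + K)/(K + (4 + 5)))*K = ((2*K)/(K + 9))*K = ((2*K)/(9 + K))*K = (2*K/(9 + K))*K = 2*K**2/(9 + K))
7*I(21) = 7*(2*21**2/(9 + 21)) = 7*(2*441/30) = 7*(2*441*(1/30)) = 7*(147/5) = 1029/5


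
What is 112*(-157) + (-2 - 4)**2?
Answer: -17548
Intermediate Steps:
112*(-157) + (-2 - 4)**2 = -17584 + (-6)**2 = -17584 + 36 = -17548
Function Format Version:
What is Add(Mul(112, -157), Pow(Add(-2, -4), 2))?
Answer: -17548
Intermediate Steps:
Add(Mul(112, -157), Pow(Add(-2, -4), 2)) = Add(-17584, Pow(-6, 2)) = Add(-17584, 36) = -17548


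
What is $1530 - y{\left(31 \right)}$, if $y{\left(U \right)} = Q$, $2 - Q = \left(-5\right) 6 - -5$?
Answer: $1503$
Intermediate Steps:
$Q = 27$ ($Q = 2 - \left(\left(-5\right) 6 - -5\right) = 2 - \left(-30 + 5\right) = 2 - -25 = 2 + 25 = 27$)
$y{\left(U \right)} = 27$
$1530 - y{\left(31 \right)} = 1530 - 27 = 1503$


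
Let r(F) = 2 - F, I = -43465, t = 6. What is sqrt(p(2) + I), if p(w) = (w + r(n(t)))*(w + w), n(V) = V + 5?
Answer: I*sqrt(43493) ≈ 208.55*I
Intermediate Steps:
n(V) = 5 + V
p(w) = 2*w*(-9 + w) (p(w) = (w + (2 - (5 + 6)))*(w + w) = (w + (2 - 1*11))*(2*w) = (w + (2 - 11))*(2*w) = (w - 9)*(2*w) = (-9 + w)*(2*w) = 2*w*(-9 + w))
sqrt(p(2) + I) = sqrt(2*2*(-9 + 2) - 43465) = sqrt(2*2*(-7) - 43465) = sqrt(-28 - 43465) = sqrt(-43493) = I*sqrt(43493)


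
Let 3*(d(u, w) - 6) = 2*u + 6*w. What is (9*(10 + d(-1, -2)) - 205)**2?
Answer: 10609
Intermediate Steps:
d(u, w) = 6 + 2*w + 2*u/3 (d(u, w) = 6 + (2*u + 6*w)/3 = 6 + (2*w + 2*u/3) = 6 + 2*w + 2*u/3)
(9*(10 + d(-1, -2)) - 205)**2 = (9*(10 + (6 + 2*(-2) + (2/3)*(-1))) - 205)**2 = (9*(10 + (6 - 4 - 2/3)) - 205)**2 = (9*(10 + 4/3) - 205)**2 = (9*(34/3) - 205)**2 = (102 - 205)**2 = (-103)**2 = 10609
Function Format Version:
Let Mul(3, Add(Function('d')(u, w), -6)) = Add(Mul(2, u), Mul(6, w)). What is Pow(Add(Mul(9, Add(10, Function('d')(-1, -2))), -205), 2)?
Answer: 10609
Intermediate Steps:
Function('d')(u, w) = Add(6, Mul(2, w), Mul(Rational(2, 3), u)) (Function('d')(u, w) = Add(6, Mul(Rational(1, 3), Add(Mul(2, u), Mul(6, w)))) = Add(6, Add(Mul(2, w), Mul(Rational(2, 3), u))) = Add(6, Mul(2, w), Mul(Rational(2, 3), u)))
Pow(Add(Mul(9, Add(10, Function('d')(-1, -2))), -205), 2) = Pow(Add(Mul(9, Add(10, Add(6, Mul(2, -2), Mul(Rational(2, 3), -1)))), -205), 2) = Pow(Add(Mul(9, Add(10, Add(6, -4, Rational(-2, 3)))), -205), 2) = Pow(Add(Mul(9, Add(10, Rational(4, 3))), -205), 2) = Pow(Add(Mul(9, Rational(34, 3)), -205), 2) = Pow(Add(102, -205), 2) = Pow(-103, 2) = 10609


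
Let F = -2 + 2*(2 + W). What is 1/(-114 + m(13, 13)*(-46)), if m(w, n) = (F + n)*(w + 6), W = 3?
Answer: -1/18468 ≈ -5.4148e-5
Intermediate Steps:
F = 8 (F = -2 + 2*(2 + 3) = -2 + 2*5 = -2 + 10 = 8)
m(w, n) = (6 + w)*(8 + n) (m(w, n) = (8 + n)*(w + 6) = (8 + n)*(6 + w) = (6 + w)*(8 + n))
1/(-114 + m(13, 13)*(-46)) = 1/(-114 + (48 + 6*13 + 8*13 + 13*13)*(-46)) = 1/(-114 + (48 + 78 + 104 + 169)*(-46)) = 1/(-114 + 399*(-46)) = 1/(-114 - 18354) = 1/(-18468) = -1/18468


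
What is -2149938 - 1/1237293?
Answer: -2660103237835/1237293 ≈ -2.1499e+6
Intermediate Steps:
-2149938 - 1/1237293 = -2660103237835/1237293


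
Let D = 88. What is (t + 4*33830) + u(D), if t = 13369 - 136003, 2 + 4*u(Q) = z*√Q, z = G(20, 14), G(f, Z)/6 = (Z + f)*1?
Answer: 25371/2 + 102*√22 ≈ 13164.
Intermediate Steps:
G(f, Z) = 6*Z + 6*f (G(f, Z) = 6*((Z + f)*1) = 6*(Z + f) = 6*Z + 6*f)
z = 204 (z = 6*14 + 6*20 = 84 + 120 = 204)
u(Q) = -½ + 51*√Q (u(Q) = -½ + (204*√Q)/4 = -½ + 51*√Q)
t = -122634
(t + 4*33830) + u(D) = (-122634 + 4*33830) + (-½ + 51*√88) = (-122634 + 135320) + (-½ + 51*(2*√22)) = 12686 + (-½ + 102*√22) = 25371/2 + 102*√22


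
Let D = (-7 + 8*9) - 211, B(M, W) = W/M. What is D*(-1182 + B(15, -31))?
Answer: 2593106/15 ≈ 1.7287e+5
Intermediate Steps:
D = -146 (D = (-7 + 72) - 211 = 65 - 211 = -146)
D*(-1182 + B(15, -31)) = -146*(-1182 - 31/15) = -146*(-17761/15) = 2593106/15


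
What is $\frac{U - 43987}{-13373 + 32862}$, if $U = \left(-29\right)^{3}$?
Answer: $- \frac{68376}{19489} \approx -3.5084$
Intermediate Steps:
$U = -24389$
$\frac{U - 43987}{-13373 + 32862} = \frac{-24389 - 43987}{-13373 + 32862} = - \frac{68376}{19489}$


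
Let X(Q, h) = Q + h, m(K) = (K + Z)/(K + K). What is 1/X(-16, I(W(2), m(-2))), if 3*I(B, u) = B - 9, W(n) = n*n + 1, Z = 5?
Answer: -3/52 ≈ -0.057692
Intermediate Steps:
W(n) = 1 + n**2 (W(n) = n**2 + 1 = 1 + n**2)
m(K) = (5 + K)/(2*K) (m(K) = (K + 5)/(K + K) = (5 + K)/((2*K)) = (5 + K)*(1/(2*K)) = (5 + K)/(2*K))
I(B, u) = -3 + B/3 (I(B, u) = (B - 9)/3 = (-9 + B)/3 = -3 + B/3)
1/X(-16, I(W(2), m(-2))) = 1/(-16 + (-3 + (1 + 2**2)/3)) = 1/(-16 + (-3 + (1 + 4)/3)) = 1/(-16 + (-3 + (1/3)*5)) = 1/(-16 + (-3 + 5/3)) = 1/(-16 - 4/3) = 1/(-52/3) = -3/52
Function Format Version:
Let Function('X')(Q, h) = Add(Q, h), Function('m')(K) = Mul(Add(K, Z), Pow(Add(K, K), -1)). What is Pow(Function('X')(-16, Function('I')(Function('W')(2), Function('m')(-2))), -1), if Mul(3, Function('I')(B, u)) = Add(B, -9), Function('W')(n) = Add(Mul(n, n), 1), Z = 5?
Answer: Rational(-3, 52) ≈ -0.057692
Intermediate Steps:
Function('W')(n) = Add(1, Pow(n, 2)) (Function('W')(n) = Add(Pow(n, 2), 1) = Add(1, Pow(n, 2)))
Function('m')(K) = Mul(Rational(1, 2), Pow(K, -1), Add(5, K)) (Function('m')(K) = Mul(Add(K, 5), Pow(Add(K, K), -1)) = Mul(Add(5, K), Pow(Mul(2, K), -1)) = Mul(Add(5, K), Mul(Rational(1, 2), Pow(K, -1))) = Mul(Rational(1, 2), Pow(K, -1), Add(5, K)))
Function('I')(B, u) = Add(-3, Mul(Rational(1, 3), B)) (Function('I')(B, u) = Mul(Rational(1, 3), Add(B, -9)) = Mul(Rational(1, 3), Add(-9, B)) = Add(-3, Mul(Rational(1, 3), B)))
Pow(Function('X')(-16, Function('I')(Function('W')(2), Function('m')(-2))), -1) = Pow(Add(-16, Add(-3, Mul(Rational(1, 3), Add(1, Pow(2, 2))))), -1) = Pow(Add(-16, Add(-3, Mul(Rational(1, 3), Add(1, 4)))), -1) = Pow(Add(-16, Add(-3, Mul(Rational(1, 3), 5))), -1) = Pow(Add(-16, Add(-3, Rational(5, 3))), -1) = Pow(Add(-16, Rational(-4, 3)), -1) = Pow(Rational(-52, 3), -1) = Rational(-3, 52)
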